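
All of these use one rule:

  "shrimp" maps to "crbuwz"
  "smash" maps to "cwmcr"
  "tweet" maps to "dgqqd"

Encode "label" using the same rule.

vmlqv

The shift depends on letter class: consonant s→c is +10, but vowel i→u is +12. Vowels shift forward by 12 and consonants shift forward by 10.
On label: l(cons)+10=v, a(vowel)+12=m, b(cons)+10=l, e(vowel)+12=q, l(cons)+10=v.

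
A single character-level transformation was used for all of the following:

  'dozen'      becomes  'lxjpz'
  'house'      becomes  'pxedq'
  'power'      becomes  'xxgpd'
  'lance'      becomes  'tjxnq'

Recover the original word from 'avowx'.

The shift increases by 1 at each position, starting from +8: 8, 9, 10, ….
Undoing it on avowx: a−8=s, v−9=m, o−10=e, w−11=l, x−12=l.

smell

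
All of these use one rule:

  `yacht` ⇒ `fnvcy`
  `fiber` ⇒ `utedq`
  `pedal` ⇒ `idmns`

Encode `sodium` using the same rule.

y(24)→f(5) and a(0)→n(13) fit y≡17x+13 (mod 26); the inverse of 17 mod 26 is 23. This is an affine cipher: with a=0,…,z=25, each position x becomes (17x+13) mod 26.
On sodium: s(18)→17·18+13≡7=h; o(14)→17·14+13≡17=r; d(3)→17·3+13≡12=m; i(8)→17·8+13≡19=t; u(20)→17·20+13≡15=p; m(12)→17·12+13≡9=j (all mod 26).

hrmtpj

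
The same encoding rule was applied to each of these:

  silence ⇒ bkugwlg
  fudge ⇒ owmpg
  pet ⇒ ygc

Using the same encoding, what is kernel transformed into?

The shift depends on letter class: consonant s→b is +9, but vowel i→k is +2. Two shifts are in play — +2 for a/e/i/o/u, +9 for every other letter.
On kernel: k(cons)+9=t, e(vowel)+2=g, r(cons)+9=a, n(cons)+9=w, e(vowel)+2=g, l(cons)+9=u.

tgawgu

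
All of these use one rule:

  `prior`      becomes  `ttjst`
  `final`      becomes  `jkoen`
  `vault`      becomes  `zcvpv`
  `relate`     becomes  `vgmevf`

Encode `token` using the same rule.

Shifts by position in prior: pos 0: p→t (+4), pos 1: r→t (+2), pos 2: i→j (+1), pos 3: o→s (+4), pos 4: r→t (+2) — repeating every 3. It's a Vigenère-style cipher with numeric key [4,2,1]: position i shifts by key[i mod 3].
Applying it to token: t+4=x, o+2=q, k+1=l, e+4=i, n+2=p.

xqlip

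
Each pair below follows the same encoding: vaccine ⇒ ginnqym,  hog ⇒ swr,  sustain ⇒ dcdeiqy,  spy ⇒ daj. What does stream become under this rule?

The shift depends on letter class: consonant v→g is +11, but vowel a→i is +8. Vowels shift forward by 8 and consonants shift forward by 11.
Applying it to stream: s(cons)+11=d, t(cons)+11=e, r(cons)+11=c, e(vowel)+8=m, a(vowel)+8=i, m(cons)+11=x.

decmix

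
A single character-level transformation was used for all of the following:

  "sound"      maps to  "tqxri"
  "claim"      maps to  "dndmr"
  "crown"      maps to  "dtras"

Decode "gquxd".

Letter i (0-indexed) is shifted by i+1, so successive shifts are 1, 2, 3, ….
Undoing it on gquxd: g−1=f, q−2=o, u−3=r, x−4=t, d−5=y.

forty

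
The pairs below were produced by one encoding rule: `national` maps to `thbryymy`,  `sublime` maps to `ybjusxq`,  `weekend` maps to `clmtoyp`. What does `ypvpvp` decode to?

single

The shift increases by 1 at each position, starting from +6: 6, 7, 8, ….
Reversing it on ypvpvp: y−6=s, p−7=i, v−8=n, p−9=g, v−10=l, p−11=e.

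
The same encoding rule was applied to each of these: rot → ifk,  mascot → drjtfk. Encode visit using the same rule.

Compare letters: r→i is +17, o→f is +17, t→k is +17 — a constant shift. Each letter is shifted forward by 17 in the alphabet (a Caesar shift of +17).
For visit: v+17=m, i+17=z, s+17=j, i+17=z, t+17=k.

mzjzk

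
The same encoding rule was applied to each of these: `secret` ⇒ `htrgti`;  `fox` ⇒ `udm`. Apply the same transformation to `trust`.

igjhi

Compare letters: s→h is +15, e→t is +15, c→r is +15 — a constant shift. It's a constant shift of +15 (ROT15).
On trust: t+15=i, r+15=g, u+15=j, s+15=h, t+15=i.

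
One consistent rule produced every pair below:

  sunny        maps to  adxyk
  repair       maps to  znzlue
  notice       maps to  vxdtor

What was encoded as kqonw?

check

The shift increases by 1 at each position, starting from +8: 8, 9, 10, ….
Undoing it on kqonw: k−8=c, q−9=h, o−10=e, n−11=c, w−12=k.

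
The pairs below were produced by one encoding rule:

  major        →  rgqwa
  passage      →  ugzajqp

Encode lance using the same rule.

qgukn

In major: m→r is +5, a→g is +6, j→q is +7, o→w is +8 — the shift increases by 1 each position. The shift increases by 1 at each position, starting from +5: 5, 6, 7, ….
On lance: l+5=q, a+6=g, n+7=u, c+8=k, e+9=n.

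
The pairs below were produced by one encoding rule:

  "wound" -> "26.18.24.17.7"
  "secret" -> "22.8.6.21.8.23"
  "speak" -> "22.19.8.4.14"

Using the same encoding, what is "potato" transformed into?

19.18.23.4.23.18

w is letter #23 and maps to 26: an offset of 3. The number is (letter's place in the alphabet, a=1) + 3.
Applying it to potato: p=16→19, o=15→18, t=20→23, a=1→4, t=20→23, o=15→18.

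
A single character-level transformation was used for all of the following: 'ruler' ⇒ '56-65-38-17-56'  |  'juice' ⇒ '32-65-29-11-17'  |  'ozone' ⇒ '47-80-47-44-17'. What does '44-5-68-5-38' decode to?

With a=1..z=26, the number is 3·pos + 2.
Undoing it on 44-5-68-5-38: 44→(44−2)÷3=14=n, 5→(5−2)÷3=1=a, 68→(68−2)÷3=22=v, 5→(5−2)÷3=1=a, 38→(38−2)÷3=12=l.

naval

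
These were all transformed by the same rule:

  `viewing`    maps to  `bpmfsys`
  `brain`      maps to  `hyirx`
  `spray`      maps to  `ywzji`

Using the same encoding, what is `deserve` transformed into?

jlanbgq

In viewing: v→b is +6, i→p is +7, e→m is +8, w→f is +9 — the shift increases by 1 each position. Letter i (0-indexed) is shifted by i+6, so successive shifts are 6, 7, 8, ….
Applying it to deserve: d+6=j, e+7=l, s+8=a, e+9=n, r+10=b, v+11=g, e+12=q.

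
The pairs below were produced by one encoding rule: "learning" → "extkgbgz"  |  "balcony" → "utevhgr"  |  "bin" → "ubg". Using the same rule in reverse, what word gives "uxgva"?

This is a Caesar cipher with shift 19.
Decoding uxgva: u−19=b, x−19=e, g−19=n, v−19=c, a−19=h.

bench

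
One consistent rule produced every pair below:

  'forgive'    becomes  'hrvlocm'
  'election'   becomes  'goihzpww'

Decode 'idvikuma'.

gardener

In forgive: f→h is +2, o→r is +3, r→v is +4, g→l is +5 — the shift increases by 1 each position. The shift increases by 1 at each position, starting from +2: 2, 3, 4, ….
Decoding idvikuma: i−2=g, d−3=a, v−4=r, i−5=d, k−6=e, u−7=n, m−8=e, a−9=r.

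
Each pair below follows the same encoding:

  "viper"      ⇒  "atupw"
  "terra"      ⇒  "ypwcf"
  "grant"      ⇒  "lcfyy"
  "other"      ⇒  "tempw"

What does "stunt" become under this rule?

Shifts by position in viper: pos 0: v→a (+5), pos 1: i→t (+11), pos 2: p→u (+5), pos 3: e→p (+11) — repeating every 2. The shifts repeat in a cycle of length 2: positions 0,1,… shift by +5, +11, then the pattern repeats.
On stunt: s+5=x, t+11=e, u+5=z, n+11=y, t+5=y.

xezyy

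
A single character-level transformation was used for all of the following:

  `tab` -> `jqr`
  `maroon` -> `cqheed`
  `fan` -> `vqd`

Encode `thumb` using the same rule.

jxkcr

Compare letters: t→j is +16, a→q is +16, b→r is +16 — a constant shift. Every letter moves 16 places later in the alphabet, wrapping around z→a.
Applying it to thumb: t+16=j, h+16=x, u+16=k, m+16=c, b+16=r.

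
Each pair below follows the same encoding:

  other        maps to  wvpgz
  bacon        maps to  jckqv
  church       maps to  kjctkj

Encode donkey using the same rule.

lqvmma

It's a Vigenère-style cipher with numeric key [8,2]: position i shifts by key[i mod 2].
For donkey: d+8=l, o+2=q, n+8=v, k+2=m, e+8=m, y+2=a.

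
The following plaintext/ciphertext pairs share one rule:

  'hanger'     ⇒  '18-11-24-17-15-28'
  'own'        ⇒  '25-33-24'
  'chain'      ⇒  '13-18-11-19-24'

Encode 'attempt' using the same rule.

h is letter #8 and maps to 18: an offset of 10. Letters become their 1-based position plus 10 (so a→11, b→12, …).
For attempt: a=1→11, t=20→30, t=20→30, e=5→15, m=13→23, p=16→26, t=20→30.

11-30-30-15-23-26-30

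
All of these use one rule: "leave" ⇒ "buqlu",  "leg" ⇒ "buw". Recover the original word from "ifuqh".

Compare letters: l→b is +16, e→u is +16, a→q is +16 — a constant shift. This is a Caesar cipher with shift 16.
Undoing it on ifuqh: i−16=s, f−16=p, u−16=e, q−16=a, h−16=r.

spear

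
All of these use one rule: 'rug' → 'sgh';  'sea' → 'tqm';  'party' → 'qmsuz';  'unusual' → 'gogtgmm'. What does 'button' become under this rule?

cguuao

The shift depends on letter class: consonant r→s is +1, but vowel u→g is +12. Two shifts are in play — +12 for a/e/i/o/u, +1 for every other letter.
For button: b(cons)+1=c, u(vowel)+12=g, t(cons)+1=u, t(cons)+1=u, o(vowel)+12=a, n(cons)+1=o.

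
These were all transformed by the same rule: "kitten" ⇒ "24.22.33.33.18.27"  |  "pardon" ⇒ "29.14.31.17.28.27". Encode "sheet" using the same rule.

32.21.18.18.33

Each letter is replaced by its alphabet position (a=1..z=26) + 13.
Applying it to sheet: s=19→32, h=8→21, e=5→18, e=5→18, t=20→33.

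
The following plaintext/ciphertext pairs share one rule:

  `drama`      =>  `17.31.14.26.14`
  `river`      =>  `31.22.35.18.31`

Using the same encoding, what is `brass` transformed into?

d is letter #4 and maps to 17: an offset of 13. Each letter is replaced by its alphabet position (a=1..z=26) + 13.
For brass: b=2→15, r=18→31, a=1→14, s=19→32, s=19→32.

15.31.14.32.32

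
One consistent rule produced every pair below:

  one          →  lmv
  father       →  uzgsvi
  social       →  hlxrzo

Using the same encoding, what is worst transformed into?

Each pair mirrors across the alphabet (o↔l, n↔m, e↔v): positions sum to 25. This is the alphabet-reversal cipher (Atbash): a becomes z, b becomes y, etc.
For worst: w↔d, o↔l, r↔i, s↔h, t↔g.

dlihg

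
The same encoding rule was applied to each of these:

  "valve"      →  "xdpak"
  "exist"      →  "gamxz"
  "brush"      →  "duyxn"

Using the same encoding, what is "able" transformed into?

Each letter shifts forward by (position + 2), i.e. 2, 3, 4, … — the shift grows by one for each successive letter.
On able: a+2=c, b+3=e, l+4=p, e+5=j.

cepj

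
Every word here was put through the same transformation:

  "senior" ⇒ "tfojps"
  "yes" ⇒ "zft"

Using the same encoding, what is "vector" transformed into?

Compare letters: s→t is +1, e→f is +1, n→o is +1 — a constant shift. It's a constant shift of +1 (ROT1).
For vector: v+1=w, e+1=f, c+1=d, t+1=u, o+1=p, r+1=s.

wfdups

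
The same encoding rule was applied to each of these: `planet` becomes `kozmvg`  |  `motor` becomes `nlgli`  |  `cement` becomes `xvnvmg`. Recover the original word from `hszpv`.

shake

Each pair mirrors across the alphabet (p↔k, l↔o, a↔z): positions sum to 25. Letters are reflected about the middle of the alphabet (position → 25−position): Atbash.
Decoding hszpv: h↔s, s↔h, z↔a, p↔k, v↔e.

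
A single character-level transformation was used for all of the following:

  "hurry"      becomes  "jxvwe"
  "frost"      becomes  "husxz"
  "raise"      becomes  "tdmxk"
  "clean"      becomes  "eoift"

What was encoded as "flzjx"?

Letter i (0-indexed) is shifted by i+2, so successive shifts are 2, 3, 4, ….
Undoing it on flzjx: f−2=d, l−3=i, z−4=v, j−5=e, x−6=r.

diver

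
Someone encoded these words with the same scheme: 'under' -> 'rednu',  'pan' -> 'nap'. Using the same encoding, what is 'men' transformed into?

nem

The output letters match the input read backwards: under reversed is rednu. It's just the letters in reverse order.
On men: reverse → nem.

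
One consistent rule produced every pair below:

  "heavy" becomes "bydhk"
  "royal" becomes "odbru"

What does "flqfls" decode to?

Two steps: reverse the string, then apply a Caesar shift of +3.
Undoing it on flqfls: shift back: f−3=c, l−3=i, q−3=n, f−3=c, l−3=i, s−3=p → cincip; then reverse → picnic.

picnic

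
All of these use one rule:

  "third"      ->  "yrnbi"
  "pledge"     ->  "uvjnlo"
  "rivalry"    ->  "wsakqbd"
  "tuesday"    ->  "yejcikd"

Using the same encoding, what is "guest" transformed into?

lejcy

Shifts by position in third: pos 0: t→y (+5), pos 1: h→r (+10), pos 2: i→n (+5), pos 3: r→b (+10) — repeating every 2. A repeating key of period 2 is used — shifts +5, +10 over and over.
Applying it to guest: g+5=l, u+10=e, e+5=j, s+10=c, t+5=y.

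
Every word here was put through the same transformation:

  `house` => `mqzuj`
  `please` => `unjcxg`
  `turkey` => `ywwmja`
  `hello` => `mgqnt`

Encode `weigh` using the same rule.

Shifts by position in house: pos 0: h→m (+5), pos 1: o→q (+2), pos 2: u→z (+5), pos 3: s→u (+2) — repeating every 2. It's a Vigenère-style cipher with numeric key [5,2]: position i shifts by key[i mod 2].
Applying it to weigh: w+5=b, e+2=g, i+5=n, g+2=i, h+5=m.

bgnim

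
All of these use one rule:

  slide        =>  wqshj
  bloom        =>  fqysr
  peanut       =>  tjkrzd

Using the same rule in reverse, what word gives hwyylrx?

drought

Shifts by position in slide: pos 0: s→w (+4), pos 1: l→q (+5), pos 2: i→s (+10), pos 3: d→h (+4), pos 4: e→j (+5) — repeating every 3. It's a Vigenère-style cipher with numeric key [4,5,10]: position i shifts by key[i mod 3].
Reversing it on hwyylrx: h−4=d, w−5=r, y−10=o, y−4=u, l−5=g, r−10=h, x−4=t.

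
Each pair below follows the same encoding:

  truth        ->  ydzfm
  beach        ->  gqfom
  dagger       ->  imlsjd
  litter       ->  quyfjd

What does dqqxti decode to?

yellow

Shifts by position in truth: pos 0: t→y (+5), pos 1: r→d (+12), pos 2: u→z (+5), pos 3: t→f (+12) — repeating every 2. A repeating key of period 2 is used — shifts +5, +12 over and over.
Undoing it on dqqxti: d−5=y, q−12=e, q−5=l, x−12=l, t−5=o, i−12=w.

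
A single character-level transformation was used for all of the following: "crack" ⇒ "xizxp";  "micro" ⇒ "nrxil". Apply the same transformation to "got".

tlg

Each letter is replaced by its mirror in the alphabet: a↔z, b↔y, c↔x, and so on (the Atbash cipher).
Applying it to got: g↔t, o↔l, t↔g.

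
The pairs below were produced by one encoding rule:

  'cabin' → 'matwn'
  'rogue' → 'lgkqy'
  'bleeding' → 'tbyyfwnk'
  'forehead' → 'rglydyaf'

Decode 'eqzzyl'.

supper

This is an affine cipher: with a=0,…,z=25, each position x becomes (19x+0) mod 26.
Undoing it on eqzzyl: e(4)→11·(4−0)≡18=s; q(16)→11·(16−0)≡20=u; z(25)→11·(25−0)≡15=p; z(25)→11·(25−0)≡15=p; y(24)→11·(24−0)≡4=e; l(11)→11·(11−0)≡17=r (all mod 26).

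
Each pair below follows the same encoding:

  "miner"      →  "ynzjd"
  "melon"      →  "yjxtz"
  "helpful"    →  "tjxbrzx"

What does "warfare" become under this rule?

ifdrfdj

The shift depends on letter class: consonant m→y is +12, but vowel i→n is +5. Vowels shift forward by 5 and consonants shift forward by 12.
On warfare: w(cons)+12=i, a(vowel)+5=f, r(cons)+12=d, f(cons)+12=r, a(vowel)+5=f, r(cons)+12=d, e(vowel)+5=j.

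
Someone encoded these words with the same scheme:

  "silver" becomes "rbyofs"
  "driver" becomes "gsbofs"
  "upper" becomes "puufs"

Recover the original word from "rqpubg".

This is an affine cipher: with a=0,…,z=25, each position x becomes (25x+9) mod 26.
Undoing it on rqpubg: r(17)→25·(17−9)≡18=s; q(16)→25·(16−9)≡19=t; p(15)→25·(15−9)≡20=u; u(20)→25·(20−9)≡15=p; b(1)→25·(1−9)≡8=i; g(6)→25·(6−9)≡3=d (all mod 26).

stupid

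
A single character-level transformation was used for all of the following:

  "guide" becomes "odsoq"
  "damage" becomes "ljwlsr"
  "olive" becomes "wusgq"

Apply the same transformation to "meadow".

The shift increases by 1 at each position, starting from +8: 8, 9, 10, ….
On meadow: m+8=u, e+9=n, a+10=k, d+11=o, o+12=a, w+13=j.

unkoaj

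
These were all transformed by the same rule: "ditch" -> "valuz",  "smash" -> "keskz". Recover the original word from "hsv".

This is a Caesar cipher with shift 18.
Undoing it on hsv: h−18=p, s−18=a, v−18=d.

pad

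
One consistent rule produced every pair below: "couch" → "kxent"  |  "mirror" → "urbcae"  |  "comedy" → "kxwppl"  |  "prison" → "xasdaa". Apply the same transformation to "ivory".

qeyck

In couch: c→k is +8, o→x is +9, u→e is +10, c→n is +11 — the shift increases by 1 each position. The shift increases by 1 at each position, starting from +8: 8, 9, 10, ….
Applying it to ivory: i+8=q, v+9=e, o+10=y, r+11=c, y+12=k.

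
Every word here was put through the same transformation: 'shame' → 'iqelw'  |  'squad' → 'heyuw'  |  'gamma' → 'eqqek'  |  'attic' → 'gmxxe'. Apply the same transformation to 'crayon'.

The output letters match the input read backwards, each shifted +4: shame reversed is emahs. Read the word backwards and shift each letter +4.
Applying it to crayon: reverse → noyarc; then shift: n+4=r, o+4=s, y+4=c, a+4=e, r+4=v, c+4=g.

rscevg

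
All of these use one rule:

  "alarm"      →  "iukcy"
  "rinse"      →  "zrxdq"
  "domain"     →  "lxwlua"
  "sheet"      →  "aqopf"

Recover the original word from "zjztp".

The shift increases by 1 at each position, starting from +8: 8, 9, 10, ….
Decoding zjztp: z−8=r, j−9=a, z−10=p, t−11=i, p−12=d.

rapid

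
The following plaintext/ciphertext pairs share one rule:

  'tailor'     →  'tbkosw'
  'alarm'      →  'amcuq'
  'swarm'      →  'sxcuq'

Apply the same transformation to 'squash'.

srwdwm

In tailor: t→t is +0, a→b is +1, i→k is +2, l→o is +3 — the shift increases by 1 each position. Each letter shifts forward by its position index (0, 1, 2, …) — the shift grows by one for each successive letter.
For squash: s+0=s, q+1=r, u+2=w, a+3=d, s+4=w, h+5=m.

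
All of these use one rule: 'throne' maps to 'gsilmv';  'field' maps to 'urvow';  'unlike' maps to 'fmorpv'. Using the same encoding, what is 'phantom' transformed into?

kszmgln

Each pair mirrors across the alphabet (t↔g, h↔s, r↔i): positions sum to 25. This is the alphabet-reversal cipher (Atbash): a becomes z, b becomes y, etc.
On phantom: p↔k, h↔s, a↔z, n↔m, t↔g, o↔l, m↔n.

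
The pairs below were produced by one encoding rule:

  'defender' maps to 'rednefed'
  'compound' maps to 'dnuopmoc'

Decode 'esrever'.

reverse

The word is simply reversed.
Undoing it on esrever: then reverse → reverse.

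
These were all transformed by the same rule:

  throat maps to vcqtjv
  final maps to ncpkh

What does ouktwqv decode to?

The output letters match the input read backwards, each shifted +2: throat reversed is taorht. The word is reversed, then every letter is shifted forward by 2.
Reversing it on ouktwqv: shift back: o−2=m, u−2=s, k−2=i, t−2=r, w−2=u, q−2=o, v−2=t → msiruot; then reverse → tourism.

tourism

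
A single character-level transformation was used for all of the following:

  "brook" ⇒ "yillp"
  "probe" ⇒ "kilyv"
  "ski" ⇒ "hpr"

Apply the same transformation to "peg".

This is the alphabet-reversal cipher (Atbash): a becomes z, b becomes y, etc.
Applying it to peg: p↔k, e↔v, g↔t.

kvt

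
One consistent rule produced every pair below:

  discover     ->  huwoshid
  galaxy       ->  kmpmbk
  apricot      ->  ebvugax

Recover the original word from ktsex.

ghost

Shifts by position in discover: pos 0: d→h (+4), pos 1: i→u (+12), pos 2: s→w (+4), pos 3: c→o (+12) — repeating every 2. It's a Vigenère-style cipher with numeric key [4,12]: position i shifts by key[i mod 2].
Reversing it on ktsex: k−4=g, t−12=h, s−4=o, e−12=s, x−4=t.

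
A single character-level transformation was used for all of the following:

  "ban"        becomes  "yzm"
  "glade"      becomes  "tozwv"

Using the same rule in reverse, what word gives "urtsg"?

fight

Each letter is replaced by its mirror in the alphabet: a↔z, b↔y, c↔x, and so on (the Atbash cipher).
Decoding urtsg: u↔f, r↔i, t↔g, s↔h, g↔t.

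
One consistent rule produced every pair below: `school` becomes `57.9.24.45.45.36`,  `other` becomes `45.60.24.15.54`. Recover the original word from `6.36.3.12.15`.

s(#19)→57 and c(#3)→9: differences scale by 3, so n = 3·pos + 0. Each letter becomes 3×(its alphabet position, a=1..z=26).
Decoding 6.36.3.12.15: 6→(6−0)÷3=2=b, 36→(36−0)÷3=12=l, 3→(3−0)÷3=1=a, 12→(12−0)÷3=4=d, 15→(15−0)÷3=5=e.

blade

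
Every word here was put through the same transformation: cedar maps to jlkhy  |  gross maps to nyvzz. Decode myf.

fry

It's a constant shift of +7 (ROT7).
Reversing it on myf: m−7=f, y−7=r, f−7=y.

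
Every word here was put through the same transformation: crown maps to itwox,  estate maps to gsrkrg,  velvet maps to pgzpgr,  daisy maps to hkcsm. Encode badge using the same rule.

c(2)→i(8) and r(17)→t(19) fit y≡25x+10 (mod 26); the inverse of 25 mod 26 is 25. Treating letters as 0–25, the rule is x ↦ 25x + 10 (mod 26).
Applying it to badge: b(1)→25·1+10≡9=j; a(0)→25·0+10≡10=k; d(3)→25·3+10≡7=h; g(6)→25·6+10≡4=e; e(4)→25·4+10≡6=g (all mod 26).

jkheg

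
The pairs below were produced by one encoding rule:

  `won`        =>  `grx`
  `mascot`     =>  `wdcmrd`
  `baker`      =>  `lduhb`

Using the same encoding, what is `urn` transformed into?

The shift depends on letter class: consonant w→g is +10, but vowel o→r is +3. Two shifts are in play — +3 for a/e/i/o/u, +10 for every other letter.
On urn: u(vowel)+3=x, r(cons)+10=b, n(cons)+10=x.

xbx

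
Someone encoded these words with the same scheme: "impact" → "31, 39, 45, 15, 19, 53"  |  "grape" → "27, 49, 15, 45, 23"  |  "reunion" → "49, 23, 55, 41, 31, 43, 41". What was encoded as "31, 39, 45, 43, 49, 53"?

import

i(#9)→31 and m(#13)→39: differences scale by 2, so n = 2·pos + 13. Each letter becomes 2×(its alphabet position, a=1..z=26) + 13.
Decoding 31, 39, 45, 43, 49, 53: 31→(31−13)÷2=9=i, 39→(39−13)÷2=13=m, 45→(45−13)÷2=16=p, 43→(43−13)÷2=15=o, 49→(49−13)÷2=18=r, 53→(53−13)÷2=20=t.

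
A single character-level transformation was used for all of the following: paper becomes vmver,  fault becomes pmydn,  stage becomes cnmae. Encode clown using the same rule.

idkuz

This is an affine cipher: with a=0,…,z=25, each position x becomes (11x+12) mod 26.
On clown: c(2)→11·2+12≡8=i; l(11)→11·11+12≡3=d; o(14)→11·14+12≡10=k; w(22)→11·22+12≡20=u; n(13)→11·13+12≡25=z (all mod 26).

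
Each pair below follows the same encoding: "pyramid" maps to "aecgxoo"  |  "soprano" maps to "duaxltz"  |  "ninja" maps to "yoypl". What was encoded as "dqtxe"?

skirt

Shifts by position in pyramid: pos 0: p→a (+11), pos 1: y→e (+6), pos 2: r→c (+11), pos 3: a→g (+6) — repeating every 2. A repeating key of period 2 is used — shifts +11, +6 over and over.
Undoing it on dqtxe: d−11=s, q−6=k, t−11=i, x−6=r, e−11=t.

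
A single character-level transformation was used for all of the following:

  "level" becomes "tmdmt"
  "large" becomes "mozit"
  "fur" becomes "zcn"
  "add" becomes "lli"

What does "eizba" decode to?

straw

The word is reversed, then every letter is shifted forward by 8.
Reversing it on eizba: shift back: e−8=w, i−8=a, z−8=r, b−8=t, a−8=s → warts; then reverse → straw.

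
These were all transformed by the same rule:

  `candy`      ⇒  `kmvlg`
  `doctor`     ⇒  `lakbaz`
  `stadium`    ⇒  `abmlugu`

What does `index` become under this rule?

uvlqf

The shift depends on letter class: consonant c→k is +8, but vowel a→m is +12. Two shifts are in play — +12 for a/e/i/o/u, +8 for every other letter.
On index: i(vowel)+12=u, n(cons)+8=v, d(cons)+8=l, e(vowel)+12=q, x(cons)+8=f.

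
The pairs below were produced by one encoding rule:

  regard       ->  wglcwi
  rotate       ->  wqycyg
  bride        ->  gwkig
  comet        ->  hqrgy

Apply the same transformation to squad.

The shift depends on letter class: consonant r→w is +5, but vowel e→g is +2. Vowels shift forward by 2 and consonants shift forward by 5.
On squad: s(cons)+5=x, q(cons)+5=v, u(vowel)+2=w, a(vowel)+2=c, d(cons)+5=i.

xvwci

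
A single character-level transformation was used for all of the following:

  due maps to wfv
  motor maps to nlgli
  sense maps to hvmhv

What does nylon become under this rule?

Each pair mirrors across the alphabet (d↔w, u↔f, e↔v): positions sum to 25. This is the alphabet-reversal cipher (Atbash): a becomes z, b becomes y, etc.
On nylon: n↔m, y↔b, l↔o, o↔l, n↔m.

mbolm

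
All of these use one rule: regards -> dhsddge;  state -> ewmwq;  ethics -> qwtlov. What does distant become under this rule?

plewmqf

Shifts by position in regards: pos 0: r→d (+12), pos 1: e→h (+3), pos 2: g→s (+12), pos 3: a→d (+3) — repeating every 2. The shifts repeat in a cycle of length 2: positions 0,1,… shift by +12, +3, then the pattern repeats.
Applying it to distant: d+12=p, i+3=l, s+12=e, t+3=w, a+12=m, n+3=q, t+12=f.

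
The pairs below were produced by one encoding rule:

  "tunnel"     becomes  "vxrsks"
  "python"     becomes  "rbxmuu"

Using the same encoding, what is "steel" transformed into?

In tunnel: t→v is +2, u→x is +3, n→r is +4, n→s is +5 — the shift increases by 1 each position. The shift increases by 1 at each position, starting from +2: 2, 3, 4, ….
For steel: s+2=u, t+3=w, e+4=i, e+5=j, l+6=r.

uwijr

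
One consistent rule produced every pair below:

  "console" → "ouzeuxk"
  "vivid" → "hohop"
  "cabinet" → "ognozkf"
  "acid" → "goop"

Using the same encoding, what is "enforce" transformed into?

kzrudok

The shift depends on letter class: consonant c→o is +12, but vowel o→u is +6. Two shifts are in play — +6 for a/e/i/o/u, +12 for every other letter.
For enforce: e(vowel)+6=k, n(cons)+12=z, f(cons)+12=r, o(vowel)+6=u, r(cons)+12=d, c(cons)+12=o, e(vowel)+6=k.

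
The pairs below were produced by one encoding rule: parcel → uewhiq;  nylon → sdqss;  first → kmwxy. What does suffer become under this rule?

The shift depends on letter class: consonant p→u is +5, but vowel a→e is +4. Vowels shift forward by 4 and consonants shift forward by 5.
For suffer: s(cons)+5=x, u(vowel)+4=y, f(cons)+5=k, f(cons)+5=k, e(vowel)+4=i, r(cons)+5=w.

xykkiw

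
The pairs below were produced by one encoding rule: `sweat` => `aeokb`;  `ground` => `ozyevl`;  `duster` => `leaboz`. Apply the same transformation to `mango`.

The shift depends on letter class: consonant s→a is +8, but vowel e→o is +10. Two shifts are in play — +10 for a/e/i/o/u, +8 for every other letter.
Applying it to mango: m(cons)+8=u, a(vowel)+10=k, n(cons)+8=v, g(cons)+8=o, o(vowel)+10=y.

ukvoy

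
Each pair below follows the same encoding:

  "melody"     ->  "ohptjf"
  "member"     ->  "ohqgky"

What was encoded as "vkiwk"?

In melody: m→o is +2, e→h is +3, l→p is +4, o→t is +5 — the shift increases by 1 each position. The shift increases by 1 at each position, starting from +2: 2, 3, 4, ….
Decoding vkiwk: v−2=t, k−3=h, i−4=e, w−5=r, k−6=e.

there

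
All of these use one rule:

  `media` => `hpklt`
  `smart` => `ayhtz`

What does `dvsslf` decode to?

The output letters match the input read backwards, each shifted +7: media reversed is aidem. The word is reversed, then every letter is shifted forward by 7.
Decoding dvsslf: shift back: d−7=w, v−7=o, s−7=l, s−7=l, l−7=e, f−7=y → wolley; then reverse → yellow.

yellow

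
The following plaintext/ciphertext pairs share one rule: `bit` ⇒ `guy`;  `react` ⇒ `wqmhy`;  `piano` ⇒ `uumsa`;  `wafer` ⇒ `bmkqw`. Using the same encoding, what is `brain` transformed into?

The shift depends on letter class: consonant b→g is +5, but vowel i→u is +12. Two shifts are in play — +12 for a/e/i/o/u, +5 for every other letter.
On brain: b(cons)+5=g, r(cons)+5=w, a(vowel)+12=m, i(vowel)+12=u, n(cons)+5=s.

gwmus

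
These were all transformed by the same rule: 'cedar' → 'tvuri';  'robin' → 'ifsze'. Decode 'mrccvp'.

valley

Compare letters: c→t is +17, e→v is +17, d→u is +17 — a constant shift. Every letter moves 17 places later in the alphabet, wrapping around z→a.
Decoding mrccvp: m−17=v, r−17=a, c−17=l, c−17=l, v−17=e, p−17=y.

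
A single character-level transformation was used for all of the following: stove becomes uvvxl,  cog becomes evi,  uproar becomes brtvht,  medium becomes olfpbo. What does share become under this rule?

Two shifts are in play — +7 for a/e/i/o/u, +2 for every other letter.
For share: s(cons)+2=u, h(cons)+2=j, a(vowel)+7=h, r(cons)+2=t, e(vowel)+7=l.

ujhtl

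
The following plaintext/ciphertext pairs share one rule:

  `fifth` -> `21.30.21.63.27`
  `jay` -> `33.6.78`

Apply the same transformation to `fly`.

f(#6)→21 and i(#9)→30: differences scale by 3, so n = 3·pos + 3. The formula is n = 3×(alphabet index, a=1) + 3.
For fly: f=6→21, l=12→39, y=25→78.

21.39.78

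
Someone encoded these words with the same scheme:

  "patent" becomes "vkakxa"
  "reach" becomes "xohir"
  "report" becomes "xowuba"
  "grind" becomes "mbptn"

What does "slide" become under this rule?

Shifts by position in patent: pos 0: p→v (+6), pos 1: a→k (+10), pos 2: t→a (+7), pos 3: e→k (+6), pos 4: n→x (+10), pos 5: t→a (+7) — repeating every 3. A repeating key of period 3 is used — shifts +6, +10, +7 over and over.
On slide: s+6=y, l+10=v, i+7=p, d+6=j, e+10=o.

yvpjo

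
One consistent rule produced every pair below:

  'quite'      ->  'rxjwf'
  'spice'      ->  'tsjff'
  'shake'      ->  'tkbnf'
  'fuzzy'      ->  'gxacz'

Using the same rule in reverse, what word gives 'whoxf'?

venue

A repeating key of period 2 is used — shifts +1, +3 over and over.
Decoding whoxf: w−1=v, h−3=e, o−1=n, x−3=u, f−1=e.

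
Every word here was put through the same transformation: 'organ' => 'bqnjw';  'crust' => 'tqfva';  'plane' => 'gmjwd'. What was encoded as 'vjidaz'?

o(14)→b(1) and r(17)→q(16) fit y≡5x+9 (mod 26); the inverse of 5 mod 26 is 21. This is an affine cipher: with a=0,…,z=25, each position x becomes (5x+9) mod 26.
Reversing it on vjidaz: v(21)→21·(21−9)≡18=s; j(9)→21·(9−9)≡0=a; i(8)→21·(8−9)≡5=f; d(3)→21·(3−9)≡4=e; a(0)→21·(0−9)≡19=t; z(25)→21·(25−9)≡24=y (all mod 26).

safety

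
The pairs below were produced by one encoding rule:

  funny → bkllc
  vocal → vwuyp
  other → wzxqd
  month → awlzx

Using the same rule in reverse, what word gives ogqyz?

sweat

Each letter's alphabet position (a=0..z=25) is mapped through 11·x+24 mod 26 — an affine cipher.
Undoing it on ogqyz: o(14)→19·(14−24)≡18=s; g(6)→19·(6−24)≡22=w; q(16)→19·(16−24)≡4=e; y(24)→19·(24−24)≡0=a; z(25)→19·(25−24)≡19=t (all mod 26).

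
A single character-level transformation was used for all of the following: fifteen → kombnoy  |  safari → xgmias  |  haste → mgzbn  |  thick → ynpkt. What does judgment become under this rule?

oakovoyf

In fifteen: f→k is +5, i→o is +6, f→m is +7, t→b is +8 — the shift increases by 1 each position. The shift increases by 1 at each position, starting from +5: 5, 6, 7, ….
For judgment: j+5=o, u+6=a, d+7=k, g+8=o, m+9=v, e+10=o, n+11=y, t+12=f.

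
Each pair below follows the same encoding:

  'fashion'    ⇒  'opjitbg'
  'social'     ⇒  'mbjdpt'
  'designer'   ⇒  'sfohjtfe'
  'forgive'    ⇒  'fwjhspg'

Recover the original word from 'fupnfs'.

remote

Read the word backwards and shift each letter +1.
Undoing it on fupnfs: shift back: f−1=e, u−1=t, p−1=o, n−1=m, f−1=e, s−1=r → etomer; then reverse → remote.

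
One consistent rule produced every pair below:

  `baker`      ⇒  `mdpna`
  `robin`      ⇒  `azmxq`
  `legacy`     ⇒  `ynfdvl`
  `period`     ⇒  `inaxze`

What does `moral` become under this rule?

hzady

b(1)→m(12) and a(0)→d(3) fit y≡9x+3 (mod 26); the inverse of 9 mod 26 is 3. This is an affine cipher: with a=0,…,z=25, each position x becomes (9x+3) mod 26.
Applying it to moral: m(12)→9·12+3≡7=h; o(14)→9·14+3≡25=z; r(17)→9·17+3≡0=a; a(0)→9·0+3≡3=d; l(11)→9·11+3≡24=y (all mod 26).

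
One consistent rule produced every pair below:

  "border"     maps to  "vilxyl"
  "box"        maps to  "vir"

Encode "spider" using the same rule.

mjcxyl

It's a constant shift of +20 (ROT20).
Applying it to spider: s+20=m, p+20=j, i+20=c, d+20=x, e+20=y, r+20=l.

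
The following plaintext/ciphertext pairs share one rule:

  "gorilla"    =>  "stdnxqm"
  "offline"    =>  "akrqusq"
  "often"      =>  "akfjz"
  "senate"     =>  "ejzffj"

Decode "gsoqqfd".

A repeating key of period 2 is used — shifts +12, +5 over and over.
Undoing it on gsoqqfd: g−12=u, s−5=n, o−12=c, q−5=l, q−12=e, f−5=a, d−12=r.

unclear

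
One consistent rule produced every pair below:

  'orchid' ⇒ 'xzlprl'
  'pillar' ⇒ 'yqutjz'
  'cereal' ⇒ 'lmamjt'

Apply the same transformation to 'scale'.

bkjtn

Shifts by position in orchid: pos 0: o→x (+9), pos 1: r→z (+8), pos 2: c→l (+9), pos 3: h→p (+8) — repeating every 2. A repeating key of period 2 is used — shifts +9, +8 over and over.
Applying it to scale: s+9=b, c+8=k, a+9=j, l+8=t, e+9=n.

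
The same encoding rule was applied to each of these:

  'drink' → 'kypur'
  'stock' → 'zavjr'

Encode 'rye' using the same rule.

Compare letters: d→k is +7, r→y is +7, i→p is +7 — a constant shift. This is a Caesar cipher with shift 7.
On rye: r+7=y, y+7=f, e+7=l.

yfl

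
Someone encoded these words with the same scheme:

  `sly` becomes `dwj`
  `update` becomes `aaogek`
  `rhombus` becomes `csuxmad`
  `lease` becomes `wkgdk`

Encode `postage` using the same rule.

The shift depends on letter class: consonant s→d is +11, but vowel u→a is +6. Two shifts are in play — +6 for a/e/i/o/u, +11 for every other letter.
Applying it to postage: p(cons)+11=a, o(vowel)+6=u, s(cons)+11=d, t(cons)+11=e, a(vowel)+6=g, g(cons)+11=r, e(vowel)+6=k.

audegrk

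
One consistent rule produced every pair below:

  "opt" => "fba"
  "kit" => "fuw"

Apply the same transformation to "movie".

quhay

The output letters match the input read backwards, each shifted +12: opt reversed is tpo. Two steps: reverse the string, then apply a Caesar shift of +12.
For movie: reverse → eivom; then shift: e+12=q, i+12=u, v+12=h, o+12=a, m+12=y.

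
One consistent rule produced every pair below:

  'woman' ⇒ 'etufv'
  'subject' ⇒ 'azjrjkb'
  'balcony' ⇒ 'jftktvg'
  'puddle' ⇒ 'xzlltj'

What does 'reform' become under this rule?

The shift depends on letter class: consonant w→e is +8, but vowel o→t is +5. Two shifts are in play — +5 for a/e/i/o/u, +8 for every other letter.
On reform: r(cons)+8=z, e(vowel)+5=j, f(cons)+8=n, o(vowel)+5=t, r(cons)+8=z, m(cons)+8=u.

zjntzu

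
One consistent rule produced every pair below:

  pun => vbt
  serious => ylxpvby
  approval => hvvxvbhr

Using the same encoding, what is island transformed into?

Vowels shift forward by 7 and consonants shift forward by 6.
For island: i(vowel)+7=p, s(cons)+6=y, l(cons)+6=r, a(vowel)+7=h, n(cons)+6=t, d(cons)+6=j.

pyrhtj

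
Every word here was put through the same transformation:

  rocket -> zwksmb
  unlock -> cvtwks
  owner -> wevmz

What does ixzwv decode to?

Compare letters: r→z is +8, o→w is +8, c→k is +8 — a constant shift. Every letter moves 8 places later in the alphabet, wrapping around z→a.
Reversing it on ixzwv: i−8=a, x−8=p, z−8=r, w−8=o, v−8=n.

apron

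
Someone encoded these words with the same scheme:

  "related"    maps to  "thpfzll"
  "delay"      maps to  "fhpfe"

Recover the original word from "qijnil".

office

In related: r→t is +2, e→h is +3, l→p is +4, a→f is +5 — the shift increases by 1 each position. Letter i (0-indexed) is shifted by i+2, so successive shifts are 2, 3, 4, ….
Reversing it on qijnil: q−2=o, i−3=f, j−4=f, n−5=i, i−6=c, l−7=e.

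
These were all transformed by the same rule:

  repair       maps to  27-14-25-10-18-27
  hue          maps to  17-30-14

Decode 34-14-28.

Each letter is replaced by its alphabet position (a=1..z=26) + 9.
Decoding 34-14-28: 34→(34−9)÷1=25=y, 14→(14−9)÷1=5=e, 28→(28−9)÷1=19=s.

yes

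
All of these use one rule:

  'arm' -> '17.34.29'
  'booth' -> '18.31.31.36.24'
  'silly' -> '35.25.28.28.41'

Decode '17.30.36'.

ant

a is letter #1 and maps to 17: an offset of 16. The number is (letter's place in the alphabet, a=1) + 16.
Decoding 17.30.36: 17→(17−16)÷1=1=a, 30→(30−16)÷1=14=n, 36→(36−16)÷1=20=t.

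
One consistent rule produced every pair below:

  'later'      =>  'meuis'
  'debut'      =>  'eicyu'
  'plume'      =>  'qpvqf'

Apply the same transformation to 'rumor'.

synss

Shifts by position in later: pos 0: l→m (+1), pos 1: a→e (+4), pos 2: t→u (+1), pos 3: e→i (+4) — repeating every 2. The shifts repeat in a cycle of length 2: positions 0,1,… shift by +1, +4, then the pattern repeats.
On rumor: r+1=s, u+4=y, m+1=n, o+4=s, r+1=s.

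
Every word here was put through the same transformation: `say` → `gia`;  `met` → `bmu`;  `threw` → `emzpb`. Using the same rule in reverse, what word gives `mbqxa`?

Read the word backwards and shift each letter +8.
Undoing it on mbqxa: shift back: m−8=e, b−8=t, q−8=i, x−8=p, a−8=s → etips; then reverse → spite.

spite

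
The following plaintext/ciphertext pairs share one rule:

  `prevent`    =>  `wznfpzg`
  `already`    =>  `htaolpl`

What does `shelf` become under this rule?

In prevent: p→w is +7, r→z is +8, e→n is +9, v→f is +10 — the shift increases by 1 each position. Letter i (0-indexed) is shifted by i+7, so successive shifts are 7, 8, 9, ….
Applying it to shelf: s+7=z, h+8=p, e+9=n, l+10=v, f+11=q.

zpnvq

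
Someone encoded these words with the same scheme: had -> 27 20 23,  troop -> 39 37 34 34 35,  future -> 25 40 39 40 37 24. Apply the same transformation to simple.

38 28 32 35 31 24

Letters become their 1-based position plus 19 (so a→20, b→21, …).
For simple: s=19→38, i=9→28, m=13→32, p=16→35, l=12→31, e=5→24.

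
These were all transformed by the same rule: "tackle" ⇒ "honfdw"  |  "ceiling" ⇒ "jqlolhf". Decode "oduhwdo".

lateral

The output letters match the input read backwards, each shifted +3: tackle reversed is elkcat. Read the word backwards and shift each letter +3.
Undoing it on oduhwdo: shift back: o−3=l, d−3=a, u−3=r, h−3=e, w−3=t, d−3=a, o−3=l → laretal; then reverse → lateral.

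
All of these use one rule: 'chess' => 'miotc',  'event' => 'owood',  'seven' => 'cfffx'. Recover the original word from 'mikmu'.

chalk

Shifts by position in chess: pos 0: c→m (+10), pos 1: h→i (+1), pos 2: e→o (+10), pos 3: s→t (+1) — repeating every 2. A repeating key of period 2 is used — shifts +10, +1 over and over.
Undoing it on mikmu: m−10=c, i−1=h, k−10=a, m−1=l, u−10=k.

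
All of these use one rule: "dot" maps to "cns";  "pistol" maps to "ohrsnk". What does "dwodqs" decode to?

Compare letters: d→c is +25, o→n is +25, t→s is +25 — a constant shift. It's a constant shift of +25 (ROT25).
Undoing it on dwodqs: d−25=e, w−25=x, o−25=p, d−25=e, q−25=r, s−25=t.

expert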